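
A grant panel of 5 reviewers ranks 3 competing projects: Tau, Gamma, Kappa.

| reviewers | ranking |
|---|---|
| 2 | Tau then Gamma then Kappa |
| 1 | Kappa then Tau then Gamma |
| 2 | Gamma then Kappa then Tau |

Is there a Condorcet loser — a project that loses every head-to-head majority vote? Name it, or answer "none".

Pairwise majorities:
Tau vs Gamma: 2+1 = 3 for Tau, 2 for Gamma — Tau by 3–2.
Tau vs Kappa: 2 for Tau, 3 for Kappa — Kappa by 3–2.
Gamma vs Kappa: 2+2 = 4 for Gamma, 1 for Kappa — Gamma by 4–1.
No project is winless: Tau beats Gamma; Gamma beats Kappa; Kappa beats Tau. There is no Condorcet loser.

none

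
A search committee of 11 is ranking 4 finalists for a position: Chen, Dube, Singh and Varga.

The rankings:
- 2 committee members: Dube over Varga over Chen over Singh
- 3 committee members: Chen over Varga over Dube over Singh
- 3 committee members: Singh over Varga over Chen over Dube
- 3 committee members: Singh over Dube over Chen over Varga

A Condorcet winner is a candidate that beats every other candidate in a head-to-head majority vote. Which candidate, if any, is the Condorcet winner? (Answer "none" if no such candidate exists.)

Singh

Pairwise majorities:
Chen vs Dube: 6 to 5, Chen.
Chen vs Singh: Chen preferred on 2+3 = 5 ballots; Singh wins 6–5.
Chen vs Varga: Chen is ranked higher on 3+3 = 6 ballots, Varga on 5. Chen wins 6–5.
Dube vs Singh: Dube is ranked higher on 2+3 = 5 ballots, Singh on 6. Singh wins 6–5.
Dube vs Varga: Dube is ranked higher on 2+3 = 5 ballots, Varga on 6. Varga wins 6–5.
Singh vs Varga: Singh is ranked higher on 3+3 = 6 ballots, Varga on 5. Singh wins 6–5.
Only Singh has no losses; Singh is the Condorcet winner.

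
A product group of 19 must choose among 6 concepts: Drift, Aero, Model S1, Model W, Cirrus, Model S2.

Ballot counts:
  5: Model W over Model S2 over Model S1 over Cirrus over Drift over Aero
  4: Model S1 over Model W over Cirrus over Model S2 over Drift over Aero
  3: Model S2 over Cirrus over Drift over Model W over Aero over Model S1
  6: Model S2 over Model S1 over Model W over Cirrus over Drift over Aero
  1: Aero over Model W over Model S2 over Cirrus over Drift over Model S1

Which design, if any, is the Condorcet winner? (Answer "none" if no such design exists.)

none

Head-to-head results (19 engineers):
Drift vs Aero: Drift preferred on 5+4+3+6 = 18 ballots; Drift wins 18–1.
Drift vs Model S1: 4 to 15, Model S1.
Drift–Model W: Model W 16–3.
Drift vs Cirrus: 0 to 19, Cirrus.
Drift vs Model S2: 0 to 19, Model S2.
Aero vs Model S1: Aero is ranked higher on 3+1 = 4 ballots, Model S1 on 15. Model S1 wins 15–4.
Aero vs Model W: Model W, 18–1.
Aero vs Cirrus: Aero is ranked higher on 1 ballot, Cirrus on 18. Cirrus wins 18–1.
Aero vs Model S2: Model S2, 18–1.
Model S1 vs Model W: 4+6 = 10 for Model S1, 9 for Model W — Model S1 by 10–9.
Model S1 vs Cirrus: Model S1 preferred on 5+4+6 = 15 ballots; Model S1 wins 15–4.
Model S1 vs Model S2: 4 for Model S1, 15 for Model S2 — Model S2 by 15–4.
Model W vs Cirrus: 5+4+6+1 = 16 for Model W, 3 for Cirrus — Model W by 16–3.
Model W vs Model S2: 5+4+1 = 10 for Model W, 9 for Model S2 — Model W by 10–9.
Cirrus vs Model S2: 4 to 15, Model S2.
Each design drops at least one matchup (Drift loses to Model S1; Aero loses to Drift; Model S1 loses to Model S2; Model W loses to Model S1; Cirrus loses to Model S1; Model S2 loses to Model W); the cycle Model S1 > Model W > Model S2 > Model S1 rules out a Condorcet winner.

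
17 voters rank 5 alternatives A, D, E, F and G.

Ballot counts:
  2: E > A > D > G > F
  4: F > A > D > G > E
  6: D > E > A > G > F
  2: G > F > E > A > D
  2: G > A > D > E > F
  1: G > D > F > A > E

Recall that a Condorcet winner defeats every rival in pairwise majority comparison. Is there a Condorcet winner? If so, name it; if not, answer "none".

none

Head-to-head results (17 voters):
A vs D: A wins 10–7.
A vs E: E wins 10–7.
A vs F: A, 10–7.
A vs G: A wins 12–5.
D vs E: D wins 13–4.
D–F: D 11–6.
D–G: D 12–5.
E vs F: E, 10–7.
E vs G: G wins 9–8.
F vs G: G wins 13–4.
Every alternative loses at least once (A loses to E; D loses to A; E loses to D; F loses to A; G loses to A). The majority relation contains the cycle A → D → E → A, so there is no Condorcet winner.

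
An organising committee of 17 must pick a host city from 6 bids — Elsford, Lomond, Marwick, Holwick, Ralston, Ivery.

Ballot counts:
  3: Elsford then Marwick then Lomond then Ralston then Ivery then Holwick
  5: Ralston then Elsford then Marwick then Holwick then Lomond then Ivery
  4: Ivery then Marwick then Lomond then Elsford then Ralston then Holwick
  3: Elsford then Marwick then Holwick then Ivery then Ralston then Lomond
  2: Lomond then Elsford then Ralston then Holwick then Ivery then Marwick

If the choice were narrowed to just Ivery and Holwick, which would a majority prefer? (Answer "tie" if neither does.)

Holwick

Ballots ranking Ivery above Holwick: 3 + 4 = 7.
Ballots ranking Holwick above Ivery: 17 − 7 = 10.
Holwick wins the head-to-head 10–7.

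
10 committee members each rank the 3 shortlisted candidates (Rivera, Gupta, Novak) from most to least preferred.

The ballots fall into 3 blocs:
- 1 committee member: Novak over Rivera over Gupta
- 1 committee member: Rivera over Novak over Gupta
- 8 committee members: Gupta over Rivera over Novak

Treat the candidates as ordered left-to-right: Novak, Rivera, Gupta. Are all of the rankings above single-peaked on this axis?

Axis positions: Novak=1, Rivera=2, Gupta=3.
Bloc 1 (peak Novak at position 1): ranking walks positions 1-2-3, expanding outward from the peak — single-peaked.
Bloc 2 (peak Rivera at position 2): ranking walks positions 2-1-3, expanding outward from the peak — single-peaked.
Bloc 3 (peak Gupta at position 3): ranking walks positions 3-2-1, expanding outward from the peak — single-peaked.
Every ranking is single-peaked on this axis.

yes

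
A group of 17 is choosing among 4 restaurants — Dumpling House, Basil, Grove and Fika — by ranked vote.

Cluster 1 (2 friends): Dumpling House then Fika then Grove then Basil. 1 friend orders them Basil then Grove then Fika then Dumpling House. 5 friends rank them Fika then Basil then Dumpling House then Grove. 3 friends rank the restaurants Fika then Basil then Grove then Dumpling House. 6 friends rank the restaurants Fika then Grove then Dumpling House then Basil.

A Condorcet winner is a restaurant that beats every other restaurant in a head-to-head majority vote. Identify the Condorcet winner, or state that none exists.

Fika

Check each pair by majority over 17 ballots:
Dumpling House vs Basil: Basil wins 9–8.
Dumpling House vs Grove: Grove wins 10–7.
Dumpling House vs Fika: Fika wins 15–2.
Basil vs Grove: 1+5+3 = 9 for Basil, 8 for Grove — Basil by 9–8.
Basil vs Fika: 1 to 16, Fika.
Grove–Fika: Fika 16–1.
Fika beats each of Dumpling House, Basil, Grove — Fika is the Condorcet winner.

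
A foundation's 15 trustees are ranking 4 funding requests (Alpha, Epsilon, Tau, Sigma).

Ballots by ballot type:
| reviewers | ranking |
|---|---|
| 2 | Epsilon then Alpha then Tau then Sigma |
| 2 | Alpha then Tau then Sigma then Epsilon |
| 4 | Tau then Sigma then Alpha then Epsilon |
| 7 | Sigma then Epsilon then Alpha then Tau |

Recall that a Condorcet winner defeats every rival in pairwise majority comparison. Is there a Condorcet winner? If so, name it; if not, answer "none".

Check each pair by majority over 15 ballots:
Alpha–Epsilon: Epsilon 9–6.
Alpha vs Tau: Alpha wins 11–4.
Alpha vs Sigma: 2+2 = 4 for Alpha, 11 for Sigma — Sigma by 11–4.
Epsilon vs Tau: Epsilon wins 9–6.
Epsilon vs Sigma: 2 for Epsilon, 13 for Sigma — Sigma by 13–2.
Tau vs Sigma: 8 to 7, Tau.
Every project loses at least once (Alpha loses to Epsilon; Epsilon loses to Sigma; Tau loses to Alpha; Sigma loses to Tau). The majority relation contains the cycle Alpha beats Tau beats Sigma beats Alpha, so there is no Condorcet winner.

none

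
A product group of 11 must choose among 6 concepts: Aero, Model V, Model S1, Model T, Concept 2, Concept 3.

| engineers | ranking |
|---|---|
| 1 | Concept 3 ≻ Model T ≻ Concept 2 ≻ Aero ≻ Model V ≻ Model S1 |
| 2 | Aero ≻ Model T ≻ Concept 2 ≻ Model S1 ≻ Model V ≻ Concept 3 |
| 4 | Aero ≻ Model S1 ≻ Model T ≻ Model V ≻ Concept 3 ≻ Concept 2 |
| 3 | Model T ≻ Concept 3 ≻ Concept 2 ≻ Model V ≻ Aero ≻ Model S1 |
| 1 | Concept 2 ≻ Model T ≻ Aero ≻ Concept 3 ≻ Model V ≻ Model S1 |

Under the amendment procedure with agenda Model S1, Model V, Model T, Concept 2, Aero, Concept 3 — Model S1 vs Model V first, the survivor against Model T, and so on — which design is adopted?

Round 1: Model S1 vs Model V — 6–5, Model S1 advances.
Round 2: Model S1 vs Model T — 4–7, Model T advances.
Round 3: Model T vs Concept 2 — 10–1, Model T advances.
Round 4: Model T vs Aero — 5–6, Aero advances.
Round 5: Aero vs Concept 3 — 7–4, Aero advances.
The agenda winner is Aero.

Aero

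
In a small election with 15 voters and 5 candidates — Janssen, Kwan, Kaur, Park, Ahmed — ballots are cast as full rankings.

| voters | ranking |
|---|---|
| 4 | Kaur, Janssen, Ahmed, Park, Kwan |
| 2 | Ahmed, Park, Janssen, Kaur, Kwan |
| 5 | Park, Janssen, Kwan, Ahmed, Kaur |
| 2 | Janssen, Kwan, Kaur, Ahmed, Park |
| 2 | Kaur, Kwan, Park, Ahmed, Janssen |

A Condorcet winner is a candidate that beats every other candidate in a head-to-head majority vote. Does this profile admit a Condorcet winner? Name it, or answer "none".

none

Check each pair by majority over 15 ballots:
Janssen vs Kwan: 4+2+5+2 = 13 for Janssen, 2 for Kwan — Janssen by 13–2.
Janssen vs Kaur: 2+5+2 = 9 for Janssen, 6 for Kaur — Janssen by 9–6.
Janssen vs Park: 6 to 9, Park.
Janssen vs Ahmed: 4+5+2 = 11 for Janssen, 4 for Ahmed — Janssen by 11–4.
Kwan vs Kaur: 5+2 = 7 for Kwan, 8 for Kaur — Kaur by 8–7.
Kwan vs Park: Kwan is ranked higher on 2+2 = 4 ballots, Park on 11. Park wins 11–4.
Kwan vs Ahmed: 9 to 6, Kwan.
Kaur vs Park: 8 to 7, Kaur.
Kaur vs Ahmed: 4+2+2 = 8 for Kaur, 7 for Ahmed — Kaur by 8–7.
Park vs Ahmed: Park preferred on 5+2 = 7 ballots; Ahmed wins 8–7.
Each candidate drops at least one matchup (Janssen loses to Park; Kwan loses to Janssen; Kaur loses to Janssen; Park loses to Kaur; Ahmed loses to Janssen); the cycle Janssen beats Kaur beats Park beats Janssen rules out a Condorcet winner.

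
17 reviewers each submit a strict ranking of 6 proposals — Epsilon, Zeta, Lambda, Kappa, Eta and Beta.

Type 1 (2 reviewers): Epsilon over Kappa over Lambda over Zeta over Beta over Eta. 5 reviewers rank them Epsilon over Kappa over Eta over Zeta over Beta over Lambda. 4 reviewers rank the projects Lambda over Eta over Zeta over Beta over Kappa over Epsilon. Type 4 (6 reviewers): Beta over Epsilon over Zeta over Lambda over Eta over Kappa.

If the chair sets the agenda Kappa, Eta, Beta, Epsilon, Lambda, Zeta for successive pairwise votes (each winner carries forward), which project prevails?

Round 1: Kappa vs Eta — 7–10, Eta advances.
Round 2: Eta vs Beta — 9–8, Eta advances.
Round 3: Eta vs Epsilon — 4–13, Epsilon advances.
Round 4: Epsilon vs Lambda — 13–4, Epsilon advances.
Round 5: Epsilon vs Zeta — 13–4, Epsilon advances.
Epsilon survives the agenda.

Epsilon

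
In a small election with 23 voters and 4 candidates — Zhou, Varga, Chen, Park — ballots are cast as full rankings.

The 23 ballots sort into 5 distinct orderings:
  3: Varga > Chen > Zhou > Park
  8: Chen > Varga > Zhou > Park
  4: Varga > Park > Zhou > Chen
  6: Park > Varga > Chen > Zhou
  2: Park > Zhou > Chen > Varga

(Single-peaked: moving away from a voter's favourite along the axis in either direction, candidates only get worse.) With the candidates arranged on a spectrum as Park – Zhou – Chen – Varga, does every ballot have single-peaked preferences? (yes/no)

Axis positions: Park=1, Zhou=2, Chen=3, Varga=4.
Type 1 (peak Varga at position 4): ranking walks positions 4-3-2-1, expanding outward from the peak — single-peaked.
Type 2 (peak Chen at position 3): ranking walks positions 3-4-2-1, expanding outward from the peak — single-peaked.
Type 3: ranking walks positions 4-1-2-3; Park is ranked above Chen even though Chen lies between Park and the peak Varga on the axis — preferences dip and rise again. Not single-peaked.
Type 4: ranking walks positions 1-4-3-2; Varga is ranked above Zhou even though Zhou lies between Varga and the peak Park on the axis — preferences dip and rise again. Not single-peaked.
Type 5 (peak Park at position 1): ranking walks positions 1-2-3-4, expanding outward from the peak — single-peaked.
Type 3 violates single-peakedness, so the profile is not single-peaked on this axis.

no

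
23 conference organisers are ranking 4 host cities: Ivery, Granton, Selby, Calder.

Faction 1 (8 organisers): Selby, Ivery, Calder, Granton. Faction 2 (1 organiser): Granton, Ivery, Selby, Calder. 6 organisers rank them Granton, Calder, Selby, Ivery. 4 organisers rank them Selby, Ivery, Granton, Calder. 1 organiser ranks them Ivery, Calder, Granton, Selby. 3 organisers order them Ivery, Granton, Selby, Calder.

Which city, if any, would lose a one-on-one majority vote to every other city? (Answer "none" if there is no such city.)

Calder

Head-to-head results (23 organisers):
Ivery–Granton: Ivery 16–7.
Ivery vs Selby: Selby wins 18–5.
Ivery vs Calder: 17 to 6, Ivery.
Granton vs Selby: Granton preferred on 1+6+1+3 = 11 ballots; Selby wins 12–11.
Granton vs Calder: 1+6+4+3 = 14 for Granton, 9 for Calder — Granton by 14–9.
Selby vs Calder: 8+1+4+3 = 16 for Selby, 7 for Calder — Selby by 16–7.
Only Calder has no wins; Calder is the Condorcet loser.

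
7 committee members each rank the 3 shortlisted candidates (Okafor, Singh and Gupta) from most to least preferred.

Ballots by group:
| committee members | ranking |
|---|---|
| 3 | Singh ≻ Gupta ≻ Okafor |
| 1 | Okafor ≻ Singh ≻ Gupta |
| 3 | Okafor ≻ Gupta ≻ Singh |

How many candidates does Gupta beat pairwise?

Gupta against each rival (7 committee members):
Gupta vs Okafor: Gupta is ranked higher on 3 ballots, Okafor on 4. Okafor wins 4–3.
Gupta vs Singh: Singh wins 4–3.
Gupta beats no one; loses to Okafor, Singh — 0 pairwise wins.

0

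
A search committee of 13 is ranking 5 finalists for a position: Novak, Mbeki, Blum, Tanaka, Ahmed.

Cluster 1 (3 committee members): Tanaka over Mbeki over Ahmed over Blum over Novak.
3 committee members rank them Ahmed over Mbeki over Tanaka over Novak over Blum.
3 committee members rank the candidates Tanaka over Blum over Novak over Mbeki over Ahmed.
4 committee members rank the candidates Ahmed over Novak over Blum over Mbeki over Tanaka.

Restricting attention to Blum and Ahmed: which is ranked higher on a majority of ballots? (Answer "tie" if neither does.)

Ahmed

Ballots ranking Blum above Ahmed: 3.
Ballots ranking Ahmed above Blum: 13 − 3 = 10.
Ahmed wins the head-to-head 10–3.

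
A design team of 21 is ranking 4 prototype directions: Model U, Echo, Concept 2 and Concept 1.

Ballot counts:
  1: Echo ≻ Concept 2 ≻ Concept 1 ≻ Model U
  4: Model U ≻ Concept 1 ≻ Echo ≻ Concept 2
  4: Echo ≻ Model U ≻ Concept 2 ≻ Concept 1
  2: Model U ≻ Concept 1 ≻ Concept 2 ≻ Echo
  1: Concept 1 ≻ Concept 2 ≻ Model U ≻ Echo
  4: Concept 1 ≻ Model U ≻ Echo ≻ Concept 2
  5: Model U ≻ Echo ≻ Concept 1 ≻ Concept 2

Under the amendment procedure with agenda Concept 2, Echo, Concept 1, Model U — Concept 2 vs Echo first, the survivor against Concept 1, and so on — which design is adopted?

Round 1: Concept 2 vs Echo — 3–18, Echo advances.
Round 2: Echo vs Concept 1 — 10–11, Concept 1 advances.
Round 3: Concept 1 vs Model U — 6–15, Model U advances.
The agenda winner is Model U.

Model U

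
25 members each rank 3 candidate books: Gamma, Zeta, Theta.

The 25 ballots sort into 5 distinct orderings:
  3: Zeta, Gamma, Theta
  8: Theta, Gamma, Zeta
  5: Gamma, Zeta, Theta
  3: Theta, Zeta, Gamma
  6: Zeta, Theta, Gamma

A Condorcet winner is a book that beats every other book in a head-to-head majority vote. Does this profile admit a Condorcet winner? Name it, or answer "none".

none

Head-to-head results (25 members):
Gamma vs Zeta: Gamma preferred on 8+5 = 13 ballots; Gamma wins 13–12.
Gamma vs Theta: Theta wins 17–8.
Zeta vs Theta: Zeta is ranked higher on 3+5+6 = 14 ballots, Theta on 11. Zeta wins 14–11.
Each book drops at least one matchup (Gamma loses to Theta; Zeta loses to Gamma; Theta loses to Zeta); the cycle Gamma beats Zeta beats Theta beats Gamma rules out a Condorcet winner.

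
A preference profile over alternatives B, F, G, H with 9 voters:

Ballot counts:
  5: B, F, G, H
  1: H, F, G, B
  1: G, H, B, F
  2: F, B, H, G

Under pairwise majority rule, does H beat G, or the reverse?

Ballots ranking H above G: 1 + 2 = 3.
Ballots ranking G above H: 9 − 3 = 6.
G wins the head-to-head 6–3.

G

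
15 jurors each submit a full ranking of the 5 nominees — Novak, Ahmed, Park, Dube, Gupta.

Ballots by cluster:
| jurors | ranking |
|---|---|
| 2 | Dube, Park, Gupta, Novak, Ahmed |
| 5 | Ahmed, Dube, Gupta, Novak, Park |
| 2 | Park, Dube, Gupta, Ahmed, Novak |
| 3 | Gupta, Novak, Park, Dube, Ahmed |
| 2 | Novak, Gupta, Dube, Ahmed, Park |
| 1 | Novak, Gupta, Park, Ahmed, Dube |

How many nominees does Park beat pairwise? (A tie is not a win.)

Park against each rival (15 jurors):
Park–Novak: Novak 11–4.
Park vs Ahmed: Park is ranked higher on 2+2+3+1 = 8 ballots, Ahmed on 7. Park wins 8–7.
Park vs Dube: Dube, 9–6.
Park vs Gupta: 4 to 11, Gupta.
Park beats Ahmed; loses to Novak, Dube, Gupta — 1 pairwise win.

1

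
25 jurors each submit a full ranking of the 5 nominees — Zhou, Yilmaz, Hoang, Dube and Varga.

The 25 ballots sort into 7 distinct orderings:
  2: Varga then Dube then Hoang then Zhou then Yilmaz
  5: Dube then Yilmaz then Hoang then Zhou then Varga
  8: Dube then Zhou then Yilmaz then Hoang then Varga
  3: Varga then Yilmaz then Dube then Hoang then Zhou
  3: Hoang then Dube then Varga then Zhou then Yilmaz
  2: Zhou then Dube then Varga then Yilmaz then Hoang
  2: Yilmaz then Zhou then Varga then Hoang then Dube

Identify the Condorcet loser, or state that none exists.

Varga

Head-to-head results (25 jurors):
Zhou vs Yilmaz: 2+8+3+2 = 15 for Zhou, 10 for Yilmaz — Zhou by 15–10.
Zhou vs Hoang: Hoang, 13–12.
Zhou vs Dube: 4 to 21, Dube.
Zhou vs Varga: Zhou is ranked higher on 5+8+2+2 = 17 ballots, Varga on 8. Zhou wins 17–8.
Yilmaz vs Hoang: Yilmaz wins 20–5.
Yilmaz vs Dube: 5 to 20, Dube.
Yilmaz vs Varga: 5+8+2 = 15 for Yilmaz, 10 for Varga — Yilmaz by 15–10.
Hoang vs Dube: 3+2 = 5 for Hoang, 20 for Dube — Dube by 20–5.
Hoang vs Varga: Hoang preferred on 5+8+3 = 16 ballots; Hoang wins 16–9.
Dube vs Varga: 18 to 7, Dube.
Only Varga has no wins; Varga is the Condorcet loser.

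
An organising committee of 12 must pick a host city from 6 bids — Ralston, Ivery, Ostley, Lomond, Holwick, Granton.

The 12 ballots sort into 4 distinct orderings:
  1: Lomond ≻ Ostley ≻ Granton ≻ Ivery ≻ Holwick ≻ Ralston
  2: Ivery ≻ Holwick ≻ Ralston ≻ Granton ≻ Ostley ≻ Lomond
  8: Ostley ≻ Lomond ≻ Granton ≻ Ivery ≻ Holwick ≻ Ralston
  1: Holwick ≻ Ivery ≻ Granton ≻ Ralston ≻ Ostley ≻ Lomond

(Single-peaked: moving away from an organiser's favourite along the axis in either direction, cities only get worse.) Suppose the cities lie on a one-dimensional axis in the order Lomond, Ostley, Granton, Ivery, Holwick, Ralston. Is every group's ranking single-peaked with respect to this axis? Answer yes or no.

yes

Axis positions: Lomond=1, Ostley=2, Granton=3, Ivery=4, Holwick=5, Ralston=6.
Group 1 (peak Lomond at position 1): ranking walks positions 1-2-3-4-5-6, expanding outward from the peak — single-peaked.
Group 2 (peak Ivery at position 4): ranking walks positions 4-5-6-3-2-1, expanding outward from the peak — single-peaked.
Group 3 (peak Ostley at position 2): ranking walks positions 2-1-3-4-5-6, expanding outward from the peak — single-peaked.
Group 4 (peak Holwick at position 5): ranking walks positions 5-4-3-6-2-1, expanding outward from the peak — single-peaked.
Every ranking is single-peaked on this axis.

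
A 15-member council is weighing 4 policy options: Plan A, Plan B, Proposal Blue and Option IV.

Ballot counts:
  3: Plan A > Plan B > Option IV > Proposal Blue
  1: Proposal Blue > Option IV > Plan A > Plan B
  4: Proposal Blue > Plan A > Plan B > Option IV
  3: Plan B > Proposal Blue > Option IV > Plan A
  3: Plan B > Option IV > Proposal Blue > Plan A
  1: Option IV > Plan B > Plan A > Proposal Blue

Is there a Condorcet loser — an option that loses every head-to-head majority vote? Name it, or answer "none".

none

Head-to-head results (15 council members):
Plan A vs Plan B: Plan A wins 8–7.
Plan A–Proposal Blue: Proposal Blue 11–4.
Plan A vs Option IV: Plan A preferred on 3+4 = 7 ballots; Option IV wins 8–7.
Plan B vs Proposal Blue: Plan B is ranked higher on 3+3+3+1 = 10 ballots, Proposal Blue on 5. Plan B wins 10–5.
Plan B–Option IV: Plan B 13–2.
Proposal Blue vs Option IV: Proposal Blue is ranked higher on 1+4+3 = 8 ballots, Option IV on 7. Proposal Blue wins 8–7.
No option is winless: Plan A beats Plan B; Plan B beats Proposal Blue; Proposal Blue beats Plan A; Option IV beats Plan A. There is no Condorcet loser.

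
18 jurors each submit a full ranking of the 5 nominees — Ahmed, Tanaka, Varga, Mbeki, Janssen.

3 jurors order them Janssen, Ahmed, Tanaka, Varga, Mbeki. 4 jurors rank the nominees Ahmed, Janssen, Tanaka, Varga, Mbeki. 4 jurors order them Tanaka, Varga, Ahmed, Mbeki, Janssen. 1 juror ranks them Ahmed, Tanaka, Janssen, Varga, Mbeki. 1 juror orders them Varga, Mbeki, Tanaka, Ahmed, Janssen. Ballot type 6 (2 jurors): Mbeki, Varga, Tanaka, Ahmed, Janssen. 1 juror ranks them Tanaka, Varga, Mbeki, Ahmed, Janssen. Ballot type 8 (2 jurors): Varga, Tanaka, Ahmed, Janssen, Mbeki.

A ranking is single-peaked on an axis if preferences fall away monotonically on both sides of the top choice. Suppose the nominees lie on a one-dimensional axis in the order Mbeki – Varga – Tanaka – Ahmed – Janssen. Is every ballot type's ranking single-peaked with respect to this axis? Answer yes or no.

Axis positions: Mbeki=1, Varga=2, Tanaka=3, Ahmed=4, Janssen=5.
Ballot type 1 (peak Janssen at position 5): ranking walks positions 5-4-3-2-1, expanding outward from the peak — single-peaked.
Ballot type 2 (peak Ahmed at position 4): ranking walks positions 4-5-3-2-1, expanding outward from the peak — single-peaked.
Ballot type 3 (peak Tanaka at position 3): ranking walks positions 3-2-4-1-5, expanding outward from the peak — single-peaked.
Ballot type 4 (peak Ahmed at position 4): ranking walks positions 4-3-5-2-1, expanding outward from the peak — single-peaked.
Ballot type 5 (peak Varga at position 2): ranking walks positions 2-1-3-4-5, expanding outward from the peak — single-peaked.
Ballot type 6 (peak Mbeki at position 1): ranking walks positions 1-2-3-4-5, expanding outward from the peak — single-peaked.
Ballot type 7 (peak Tanaka at position 3): ranking walks positions 3-2-1-4-5, expanding outward from the peak — single-peaked.
Ballot type 8 (peak Varga at position 2): ranking walks positions 2-3-4-5-1, expanding outward from the peak — single-peaked.
Every ranking is single-peaked on this axis.

yes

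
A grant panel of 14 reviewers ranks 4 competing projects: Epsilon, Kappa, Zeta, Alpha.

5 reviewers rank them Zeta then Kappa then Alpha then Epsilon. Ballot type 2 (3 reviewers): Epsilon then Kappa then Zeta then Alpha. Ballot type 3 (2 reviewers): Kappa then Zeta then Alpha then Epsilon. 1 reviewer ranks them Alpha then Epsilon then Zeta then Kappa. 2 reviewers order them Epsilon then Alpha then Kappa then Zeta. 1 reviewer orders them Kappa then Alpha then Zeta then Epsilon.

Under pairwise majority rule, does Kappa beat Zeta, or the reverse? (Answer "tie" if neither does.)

Ballots ranking Kappa above Zeta: 3 + 2 + 2 + 1 = 8.
Ballots ranking Zeta above Kappa: 14 − 8 = 6.
Kappa wins the head-to-head 8–6.

Kappa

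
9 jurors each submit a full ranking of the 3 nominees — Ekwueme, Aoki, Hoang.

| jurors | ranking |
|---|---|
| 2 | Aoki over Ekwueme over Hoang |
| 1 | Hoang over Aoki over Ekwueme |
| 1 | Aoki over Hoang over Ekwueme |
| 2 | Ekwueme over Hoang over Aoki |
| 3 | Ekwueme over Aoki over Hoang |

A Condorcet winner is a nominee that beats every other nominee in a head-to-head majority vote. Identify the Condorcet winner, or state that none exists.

Ekwueme

Check each pair by majority over 9 ballots:
Ekwueme–Aoki: Ekwueme 5–4.
Ekwueme vs Hoang: Ekwueme, 7–2.
Aoki vs Hoang: Aoki, 6–3.
Ekwueme wins every pairwise contest, so Ekwueme is the Condorcet winner.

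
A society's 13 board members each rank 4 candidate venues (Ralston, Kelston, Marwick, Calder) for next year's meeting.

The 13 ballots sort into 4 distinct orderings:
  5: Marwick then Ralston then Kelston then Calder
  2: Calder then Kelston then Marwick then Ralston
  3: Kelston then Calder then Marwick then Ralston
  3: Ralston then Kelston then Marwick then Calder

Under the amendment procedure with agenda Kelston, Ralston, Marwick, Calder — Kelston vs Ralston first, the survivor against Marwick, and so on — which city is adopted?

Marwick

Round 1: Kelston vs Ralston — 5–8, Ralston advances.
Round 2: Ralston vs Marwick — 3–10, Marwick advances.
Round 3: Marwick vs Calder — 8–5, Marwick advances.
The agenda winner is Marwick.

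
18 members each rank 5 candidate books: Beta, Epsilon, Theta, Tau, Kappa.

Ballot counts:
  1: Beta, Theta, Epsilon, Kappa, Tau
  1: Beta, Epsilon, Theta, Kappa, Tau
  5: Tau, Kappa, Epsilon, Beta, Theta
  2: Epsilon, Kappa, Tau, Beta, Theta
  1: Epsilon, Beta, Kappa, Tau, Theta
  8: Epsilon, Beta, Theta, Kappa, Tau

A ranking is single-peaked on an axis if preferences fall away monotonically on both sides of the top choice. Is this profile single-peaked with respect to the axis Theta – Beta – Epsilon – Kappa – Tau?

yes

Axis positions: Theta=1, Beta=2, Epsilon=3, Kappa=4, Tau=5.
Bloc 1 (peak Beta at position 2): ranking walks positions 2-1-3-4-5, expanding outward from the peak — single-peaked.
Bloc 2 (peak Beta at position 2): ranking walks positions 2-3-1-4-5, expanding outward from the peak — single-peaked.
Bloc 3 (peak Tau at position 5): ranking walks positions 5-4-3-2-1, expanding outward from the peak — single-peaked.
Bloc 4 (peak Epsilon at position 3): ranking walks positions 3-4-5-2-1, expanding outward from the peak — single-peaked.
Bloc 5 (peak Epsilon at position 3): ranking walks positions 3-2-4-5-1, expanding outward from the peak — single-peaked.
Bloc 6 (peak Epsilon at position 3): ranking walks positions 3-2-1-4-5, expanding outward from the peak — single-peaked.
Every ranking is single-peaked on this axis.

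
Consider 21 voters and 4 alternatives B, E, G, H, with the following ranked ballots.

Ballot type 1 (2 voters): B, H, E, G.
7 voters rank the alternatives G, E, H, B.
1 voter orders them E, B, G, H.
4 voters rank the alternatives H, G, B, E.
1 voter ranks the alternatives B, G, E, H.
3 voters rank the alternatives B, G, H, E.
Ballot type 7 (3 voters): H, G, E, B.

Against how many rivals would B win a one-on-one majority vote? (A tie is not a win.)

B against each rival (21 voters):
B vs E: E wins 11–10.
B vs G: G wins 14–7.
B vs H: H, 14–7.
B beats no one; loses to E, G, H — 0 pairwise wins.

0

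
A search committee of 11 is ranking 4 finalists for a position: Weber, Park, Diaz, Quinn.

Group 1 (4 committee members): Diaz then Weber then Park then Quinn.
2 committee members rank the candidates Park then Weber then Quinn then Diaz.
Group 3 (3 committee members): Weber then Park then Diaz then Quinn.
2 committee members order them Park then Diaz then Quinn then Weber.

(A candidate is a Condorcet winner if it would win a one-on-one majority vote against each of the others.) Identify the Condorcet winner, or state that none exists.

none

Pairwise majorities:
Weber–Park: Weber 7–4.
Weber vs Diaz: Diaz wins 6–5.
Weber–Quinn: Weber 9–2.
Park vs Diaz: Park, 7–4.
Park–Quinn: Park 11–0.
Diaz–Quinn: Diaz 9–2.
Every candidate loses at least once (Weber loses to Diaz; Park loses to Weber; Diaz loses to Park; Quinn loses to Weber). The majority relation contains the cycle Weber → Park → Diaz → Weber, so there is no Condorcet winner.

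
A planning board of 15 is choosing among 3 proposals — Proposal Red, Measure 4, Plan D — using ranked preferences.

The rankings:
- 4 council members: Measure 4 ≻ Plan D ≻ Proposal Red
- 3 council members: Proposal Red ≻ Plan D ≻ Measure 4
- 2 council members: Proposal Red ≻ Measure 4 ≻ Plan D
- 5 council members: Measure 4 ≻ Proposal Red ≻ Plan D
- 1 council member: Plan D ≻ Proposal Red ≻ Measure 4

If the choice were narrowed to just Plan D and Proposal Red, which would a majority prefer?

Proposal Red

Ballots ranking Plan D above Proposal Red: 4 + 1 = 5.
Ballots ranking Proposal Red above Plan D: 15 − 5 = 10.
Proposal Red wins the head-to-head 10–5.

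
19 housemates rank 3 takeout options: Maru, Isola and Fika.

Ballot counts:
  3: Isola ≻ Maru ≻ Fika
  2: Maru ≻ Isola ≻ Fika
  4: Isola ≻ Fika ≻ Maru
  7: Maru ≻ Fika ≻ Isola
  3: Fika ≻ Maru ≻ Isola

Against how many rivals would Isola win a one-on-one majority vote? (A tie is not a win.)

0

Isola against each rival (19 friends):
Isola vs Maru: Maru, 12–7.
Isola vs Fika: 9 to 10, Fika.
Isola beats no one; loses to Maru, Fika — 0 pairwise wins.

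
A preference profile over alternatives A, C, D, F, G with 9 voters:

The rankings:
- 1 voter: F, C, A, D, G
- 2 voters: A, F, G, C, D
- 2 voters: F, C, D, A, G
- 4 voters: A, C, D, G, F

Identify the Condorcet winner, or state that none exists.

A

Check each pair by majority over 9 ballots:
A vs C: A wins 6–3.
A vs D: A is ranked higher on 1+2+4 = 7 ballots, D on 2. A wins 7–2.
A vs F: 6 to 3, A.
A–G: A 9–0.
C vs D: 1+2+2+4 = 9 for C, 0 for D — C by 9–0.
C–F: F 5–4.
C–G: C 7–2.
D vs F: 4 for D, 5 for F — F by 5–4.
D vs G: D wins 7–2.
F vs G: 1+2+2 = 5 for F, 4 for G — F by 5–4.
A defeats every rival head-to-head and is the Condorcet winner.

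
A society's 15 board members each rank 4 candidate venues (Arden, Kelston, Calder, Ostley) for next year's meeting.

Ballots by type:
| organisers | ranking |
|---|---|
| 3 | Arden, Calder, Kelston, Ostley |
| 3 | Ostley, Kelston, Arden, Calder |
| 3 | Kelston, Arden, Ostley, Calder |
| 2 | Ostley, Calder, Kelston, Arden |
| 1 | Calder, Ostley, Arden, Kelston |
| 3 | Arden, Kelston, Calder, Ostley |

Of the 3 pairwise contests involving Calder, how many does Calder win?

Calder against each rival (15 organisers):
Calder–Arden: Arden 12–3.
Calder vs Kelston: Kelston, 9–6.
Calder vs Ostley: Ostley, 8–7.
Calder beats no one; loses to Arden, Kelston, Ostley — 0 pairwise wins.

0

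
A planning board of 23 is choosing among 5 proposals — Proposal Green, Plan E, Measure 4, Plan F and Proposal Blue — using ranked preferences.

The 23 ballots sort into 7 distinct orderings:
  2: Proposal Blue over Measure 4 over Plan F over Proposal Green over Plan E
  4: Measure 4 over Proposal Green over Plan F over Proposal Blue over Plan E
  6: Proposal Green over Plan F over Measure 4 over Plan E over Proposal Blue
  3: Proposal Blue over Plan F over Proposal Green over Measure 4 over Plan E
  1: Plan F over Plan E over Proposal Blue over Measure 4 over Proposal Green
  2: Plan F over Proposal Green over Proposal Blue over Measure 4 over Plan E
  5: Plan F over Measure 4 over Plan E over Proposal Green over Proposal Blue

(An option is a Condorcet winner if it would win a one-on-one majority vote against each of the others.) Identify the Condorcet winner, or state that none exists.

Plan F

Pairwise majorities:
Proposal Green vs Plan E: 2+4+6+3+2 = 17 for Proposal Green, 6 for Plan E — Proposal Green by 17–6.
Proposal Green vs Measure 4: 11 to 12, Measure 4.
Proposal Green vs Plan F: Proposal Green preferred on 4+6 = 10 ballots; Plan F wins 13–10.
Proposal Green vs Proposal Blue: 17 to 6, Proposal Green.
Plan E vs Measure 4: 1 for Plan E, 22 for Measure 4 — Measure 4 by 22–1.
Plan E vs Plan F: 0 to 23, Plan F.
Plan E vs Proposal Blue: Plan E preferred on 6+1+5 = 12 ballots; Plan E wins 12–11.
Measure 4 vs Plan F: Measure 4 preferred on 2+4 = 6 ballots; Plan F wins 17–6.
Measure 4 vs Proposal Blue: 4+6+5 = 15 for Measure 4, 8 for Proposal Blue — Measure 4 by 15–8.
Plan F vs Proposal Blue: Plan F preferred on 4+6+1+2+5 = 18 ballots; Plan F wins 18–5.
Plan F defeats every rival head-to-head and is the Condorcet winner.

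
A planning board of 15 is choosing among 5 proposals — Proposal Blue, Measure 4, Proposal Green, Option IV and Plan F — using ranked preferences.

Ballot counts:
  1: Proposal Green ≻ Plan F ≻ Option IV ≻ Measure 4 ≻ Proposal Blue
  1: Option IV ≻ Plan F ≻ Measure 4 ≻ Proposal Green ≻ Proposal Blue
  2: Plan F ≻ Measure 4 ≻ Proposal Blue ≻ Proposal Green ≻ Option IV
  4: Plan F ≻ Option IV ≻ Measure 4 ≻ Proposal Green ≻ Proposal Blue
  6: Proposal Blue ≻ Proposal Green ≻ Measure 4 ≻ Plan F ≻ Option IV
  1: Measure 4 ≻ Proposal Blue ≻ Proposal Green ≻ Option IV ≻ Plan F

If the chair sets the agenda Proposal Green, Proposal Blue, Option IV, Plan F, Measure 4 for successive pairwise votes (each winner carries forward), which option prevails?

Plan F

Round 1: Proposal Green vs Proposal Blue — 6–9, Proposal Blue advances.
Round 2: Proposal Blue vs Option IV — 9–6, Proposal Blue advances.
Round 3: Proposal Blue vs Plan F — 7–8, Plan F advances.
Round 4: Plan F vs Measure 4 — 8–7, Plan F advances.
Plan F survives the agenda.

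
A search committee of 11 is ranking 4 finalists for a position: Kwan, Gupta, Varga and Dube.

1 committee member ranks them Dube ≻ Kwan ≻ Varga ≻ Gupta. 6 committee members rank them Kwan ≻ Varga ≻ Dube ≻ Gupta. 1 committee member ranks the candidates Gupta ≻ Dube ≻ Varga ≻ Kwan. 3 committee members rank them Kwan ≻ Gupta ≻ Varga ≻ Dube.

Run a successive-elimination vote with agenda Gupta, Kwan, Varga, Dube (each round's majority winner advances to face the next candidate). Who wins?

Round 1: Gupta vs Kwan — 1–10, Kwan advances.
Round 2: Kwan vs Varga — 10–1, Kwan advances.
Round 3: Kwan vs Dube — 9–2, Kwan advances.
The agenda winner is Kwan.

Kwan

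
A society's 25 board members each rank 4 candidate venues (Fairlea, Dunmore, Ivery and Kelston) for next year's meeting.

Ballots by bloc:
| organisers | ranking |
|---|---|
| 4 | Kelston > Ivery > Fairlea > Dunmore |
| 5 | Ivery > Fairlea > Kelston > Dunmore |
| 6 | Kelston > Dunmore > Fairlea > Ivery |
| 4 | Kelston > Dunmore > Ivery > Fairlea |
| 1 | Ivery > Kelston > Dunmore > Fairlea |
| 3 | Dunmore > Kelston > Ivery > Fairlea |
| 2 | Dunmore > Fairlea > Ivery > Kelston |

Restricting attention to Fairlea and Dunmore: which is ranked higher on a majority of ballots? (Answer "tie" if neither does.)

Dunmore

Ballots ranking Fairlea above Dunmore: 4 + 5 = 9.
Ballots ranking Dunmore above Fairlea: 25 − 9 = 16.
Dunmore wins the head-to-head 16–9.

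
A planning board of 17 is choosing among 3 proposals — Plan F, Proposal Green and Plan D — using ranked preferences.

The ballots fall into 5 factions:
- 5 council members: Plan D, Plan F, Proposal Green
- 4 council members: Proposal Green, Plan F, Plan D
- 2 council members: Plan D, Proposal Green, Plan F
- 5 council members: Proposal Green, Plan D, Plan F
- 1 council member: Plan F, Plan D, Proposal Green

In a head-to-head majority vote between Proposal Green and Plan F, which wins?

Proposal Green

Ballots ranking Proposal Green above Plan F: 4 + 2 + 5 = 11.
Ballots ranking Plan F above Proposal Green: 17 − 11 = 6.
Proposal Green wins the head-to-head 11–6.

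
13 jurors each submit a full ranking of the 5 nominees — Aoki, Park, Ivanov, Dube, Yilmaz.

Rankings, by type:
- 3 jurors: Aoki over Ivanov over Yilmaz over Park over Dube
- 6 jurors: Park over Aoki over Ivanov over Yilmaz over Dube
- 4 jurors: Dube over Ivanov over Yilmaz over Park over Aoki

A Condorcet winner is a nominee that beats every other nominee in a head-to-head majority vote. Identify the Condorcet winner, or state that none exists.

Head-to-head results (13 jurors):
Aoki vs Park: 3 for Aoki, 10 for Park — Park by 10–3.
Aoki vs Ivanov: Aoki is ranked higher on 3+6 = 9 ballots, Ivanov on 4. Aoki wins 9–4.
Aoki–Dube: Aoki 9–4.
Aoki vs Yilmaz: Aoki, 9–4.
Park vs Ivanov: Ivanov, 7–6.
Park vs Dube: Park, 9–4.
Park vs Yilmaz: 6 for Park, 7 for Yilmaz — Yilmaz by 7–6.
Ivanov vs Dube: Ivanov is ranked higher on 3+6 = 9 ballots, Dube on 4. Ivanov wins 9–4.
Ivanov–Yilmaz: Ivanov 13–0.
Dube–Yilmaz: Yilmaz 9–4.
No nominee is unbeaten: Aoki loses to Park; Park loses to Ivanov; Ivanov loses to Aoki; Dube loses to Aoki; Yilmaz loses to Aoki. In particular Aoki → Ivanov → Park → Aoki is a majority cycle — no Condorcet winner exists.

none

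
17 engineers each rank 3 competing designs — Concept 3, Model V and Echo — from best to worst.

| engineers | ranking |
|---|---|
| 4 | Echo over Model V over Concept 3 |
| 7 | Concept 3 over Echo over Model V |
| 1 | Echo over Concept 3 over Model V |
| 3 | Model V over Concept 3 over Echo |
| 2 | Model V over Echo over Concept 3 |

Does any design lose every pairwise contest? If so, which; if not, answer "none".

none

Head-to-head results (17 engineers):
Concept 3 vs Model V: Model V, 9–8.
Concept 3 vs Echo: 7+3 = 10 for Concept 3, 7 for Echo — Concept 3 by 10–7.
Model V–Echo: Echo 12–5.
Every design wins at least one matchup (Concept 3 beats Echo; Model V beats Concept 3; Echo beats Model V), so there is no Condorcet loser.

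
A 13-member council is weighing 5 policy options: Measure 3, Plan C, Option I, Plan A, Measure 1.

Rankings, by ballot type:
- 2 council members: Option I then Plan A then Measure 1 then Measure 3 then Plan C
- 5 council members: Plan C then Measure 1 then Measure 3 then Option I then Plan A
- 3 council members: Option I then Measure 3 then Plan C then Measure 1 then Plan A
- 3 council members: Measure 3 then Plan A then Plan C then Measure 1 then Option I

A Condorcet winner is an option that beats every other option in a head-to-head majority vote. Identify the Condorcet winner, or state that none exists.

none

Head-to-head results (13 council members):
Measure 3 vs Plan C: 2+3+3 = 8 for Measure 3, 5 for Plan C — Measure 3 by 8–5.
Measure 3 vs Option I: Measure 3 is ranked higher on 5+3 = 8 ballots, Option I on 5. Measure 3 wins 8–5.
Measure 3 vs Plan A: Measure 3 is ranked higher on 5+3+3 = 11 ballots, Plan A on 2. Measure 3 wins 11–2.
Measure 3 vs Measure 1: 3+3 = 6 for Measure 3, 7 for Measure 1 — Measure 1 by 7–6.
Plan C vs Option I: Plan C preferred on 5+3 = 8 ballots; Plan C wins 8–5.
Plan C vs Plan A: 5+3 = 8 for Plan C, 5 for Plan A — Plan C by 8–5.
Plan C vs Measure 1: Plan C preferred on 5+3+3 = 11 ballots; Plan C wins 11–2.
Option I vs Plan A: Option I is ranked higher on 2+5+3 = 10 ballots, Plan A on 3. Option I wins 10–3.
Option I vs Measure 1: 5 to 8, Measure 1.
Plan A vs Measure 1: Plan A is ranked higher on 2+3 = 5 ballots, Measure 1 on 8. Measure 1 wins 8–5.
No option is unbeaten: Measure 3 loses to Measure 1; Plan C loses to Measure 3; Option I loses to Measure 3; Plan A loses to Measure 3; Measure 1 loses to Plan C. In particular Measure 3 > Plan C > Measure 1 > Measure 3 is a majority cycle — no Condorcet winner exists.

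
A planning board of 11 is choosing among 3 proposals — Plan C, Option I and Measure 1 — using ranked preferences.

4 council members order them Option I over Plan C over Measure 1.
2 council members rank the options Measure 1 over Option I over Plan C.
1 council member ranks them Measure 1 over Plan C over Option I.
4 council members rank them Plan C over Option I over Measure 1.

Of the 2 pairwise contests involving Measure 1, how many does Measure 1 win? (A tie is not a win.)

Measure 1 against each rival (11 council members):
Measure 1 vs Plan C: Plan C, 8–3.
Measure 1 vs Option I: Measure 1 is ranked higher on 2+1 = 3 ballots, Option I on 8. Option I wins 8–3.
Measure 1 beats no one; loses to Plan C, Option I — 0 pairwise wins.

0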